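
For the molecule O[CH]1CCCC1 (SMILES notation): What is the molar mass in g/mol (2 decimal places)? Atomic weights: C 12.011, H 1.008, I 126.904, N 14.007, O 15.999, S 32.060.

First, the molecular formula is C5H10O (counting implicit H from valence).
  C: 5 × 12.011 = 60.055
  H: 10 × 1.008 = 10.080
  O: 1 × 15.999 = 15.999
Sum: 5×12.011 + 10×1.008 + 1×15.999 = 86.134 → 86.13 g/mol.

86.13 g/mol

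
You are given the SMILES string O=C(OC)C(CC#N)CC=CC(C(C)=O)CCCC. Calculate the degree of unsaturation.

Degree of unsaturation = (number of rings) + (number of π bonds).
Ring closures in the SMILES: 0.
π bonds: 3 double bonds (each 1 DoU), 1 triple bond (each 2 DoU) → 5 DoU from unsaturation.
Total DoU = 0 + 5 = 5.

5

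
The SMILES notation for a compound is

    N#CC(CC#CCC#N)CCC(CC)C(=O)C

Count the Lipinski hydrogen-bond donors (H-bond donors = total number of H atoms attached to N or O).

Donors: find every N or O and count the H atoms it carries.
  atom 1 (N): bond orders sum to 3 → 0 H
  atom 9 (N): bond orders sum to 3 → 0 H
  atom 16 (O): bond orders sum to 2 → 0 H
Lipinski HBD = 0.

0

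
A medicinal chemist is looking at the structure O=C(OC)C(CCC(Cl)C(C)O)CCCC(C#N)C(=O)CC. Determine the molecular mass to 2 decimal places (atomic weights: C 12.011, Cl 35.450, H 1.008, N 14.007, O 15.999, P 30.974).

First, the molecular formula is C16H26ClNO4 (counting implicit H from valence).
  C: 16 × 12.011 = 192.176
  Cl: 1 × 35.450 = 35.450
  H: 26 × 1.008 = 26.208
  N: 1 × 14.007 = 14.007
  O: 4 × 15.999 = 63.996
Sum: 16×12.011 + 1×35.450 + 26×1.008 + 1×14.007 + 4×15.999 = 331.837 → 331.84 g/mol.

331.84 g/mol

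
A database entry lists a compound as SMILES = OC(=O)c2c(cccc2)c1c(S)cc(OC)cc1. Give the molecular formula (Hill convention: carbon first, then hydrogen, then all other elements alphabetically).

C14H12O3S

Walk through each heavy atom and fill implicit hydrogens from standard valence (C 4, N 3, O 2, S 2, halogen 1); for lowercase aromatic atoms, an aromatic c carries 1 H when it has two neighbours and 0 H with three, and aromatic n carries 0 H:
  atom 1: O, bond orders sum to 1 (valence 2) → 1 H
  atom 2: C, bond orders sum to 4 (valence 4) → 0 H
  atom 3: O, bond orders sum to 2 (valence 2) → 0 H
  atom 4: aromatic c, 3 neighbours → 0 H
  atom 5: aromatic c, 3 neighbours → 0 H
  atom 6: aromatic c, 2 neighbours → 1 H
  atom 7: aromatic c, 2 neighbours → 1 H
  atom 8: aromatic c, 2 neighbours → 1 H
  atom 9: aromatic c, 2 neighbours → 1 H
  atom 10: aromatic c, 3 neighbours → 0 H
  atom 11: aromatic c, 3 neighbours → 0 H
  atom 12: S, bond orders sum to 1 (valence 2) → 1 H
  atom 13: aromatic c, 2 neighbours → 1 H
  atom 14: aromatic c, 3 neighbours → 0 H
  atom 15: O, bond orders sum to 2 (valence 2) → 0 H
  atom 16: C, bond orders sum to 1 (valence 4) → 3 H
  atom 17: aromatic c, 2 neighbours → 1 H
  atom 18: aromatic c, 2 neighbours → 1 H
Totals → C:14, H:12, O:3, S:1.
In Hill order: C14H12O3S.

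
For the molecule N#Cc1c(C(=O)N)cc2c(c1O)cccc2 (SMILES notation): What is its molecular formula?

C12H8N2O2

Walk through each heavy atom and fill implicit hydrogens from standard valence (C 4, N 3, O 2, S 2, halogen 1); for lowercase aromatic atoms, an aromatic c carries 1 H when it has two neighbours and 0 H with three, and aromatic n carries 0 H:
  atom 1: N, bond orders sum to 3 (valence 3) → 0 H
  atom 2: C, bond orders sum to 4 (valence 4) → 0 H
  atom 3: aromatic c, 3 neighbours → 0 H
  atom 4: aromatic c, 3 neighbours → 0 H
  atom 5: C, bond orders sum to 4 (valence 4) → 0 H
  atom 6: O, bond orders sum to 2 (valence 2) → 0 H
  atom 7: N, bond orders sum to 1 (valence 3) → 2 H
  atom 8: aromatic c, 2 neighbours → 1 H
  atom 9: aromatic c, 3 neighbours → 0 H
  atom 10: aromatic c, 3 neighbours → 0 H
  atom 11: aromatic c, 3 neighbours → 0 H
  atom 12: O, bond orders sum to 1 (valence 2) → 1 H
  atom 13: aromatic c, 2 neighbours → 1 H
  atom 14: aromatic c, 2 neighbours → 1 H
  atom 15: aromatic c, 2 neighbours → 1 H
  atom 16: aromatic c, 2 neighbours → 1 H
Totals → C:12, H:8, N:2, O:2.
In Hill order: C12H8N2O2.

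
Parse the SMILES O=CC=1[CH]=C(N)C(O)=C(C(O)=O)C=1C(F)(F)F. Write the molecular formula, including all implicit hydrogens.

C9H6F3NO4

Walk through each heavy atom and fill implicit hydrogens from standard valence (C 4, N 3, O 2, S 2, halogen 1):
  atom 1: O, bond orders sum to 2 (valence 2) → 0 H
  atom 2: C, bond orders sum to 3 (valence 4) → 1 H
  atom 3: C, bond orders sum to 4 (valence 4) → 0 H
  atom 4: C with explicit H count 1
  atom 5: C, bond orders sum to 4 (valence 4) → 0 H
  atom 6: N, bond orders sum to 1 (valence 3) → 2 H
  atom 7: C, bond orders sum to 4 (valence 4) → 0 H
  atom 8: O, bond orders sum to 1 (valence 2) → 1 H
  atom 9: C, bond orders sum to 4 (valence 4) → 0 H
  atom 10: C, bond orders sum to 4 (valence 4) → 0 H
  atom 11: O, bond orders sum to 1 (valence 2) → 1 H
  atom 12: O, bond orders sum to 2 (valence 2) → 0 H
  atom 13: C, bond orders sum to 4 (valence 4) → 0 H
  atom 14: C, bond orders sum to 4 (valence 4) → 0 H
  atom 15: F (halogen, monovalent) → 0 H
  atom 16: F (halogen, monovalent) → 0 H
  atom 17: F (halogen, monovalent) → 0 H
Totals → C:9, H:6, F:3, N:1, O:4.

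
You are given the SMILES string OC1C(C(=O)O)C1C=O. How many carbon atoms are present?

Count every carbon token in the SMILES (each C, including those in ring-closure positions and inside branches).
Carbon count: 5.

5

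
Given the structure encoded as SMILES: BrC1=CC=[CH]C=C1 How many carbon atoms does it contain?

6

Count every carbon token in the SMILES (each C, including those in ring-closure positions and inside branches).
Carbon count: 6.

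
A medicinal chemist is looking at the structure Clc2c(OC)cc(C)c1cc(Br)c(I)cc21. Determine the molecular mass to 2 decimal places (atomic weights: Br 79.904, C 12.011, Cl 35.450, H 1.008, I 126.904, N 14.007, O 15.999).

First, the molecular formula is C12H9BrClIO (counting implicit H from valence).
  Br: 1 × 79.904 = 79.904
  C: 12 × 12.011 = 144.132
  Cl: 1 × 35.450 = 35.450
  H: 9 × 1.008 = 9.072
  I: 1 × 126.904 = 126.904
  O: 1 × 15.999 = 15.999
Sum: 1×79.904 + 12×12.011 + 1×35.450 + 9×1.008 + 1×126.904 + 1×15.999 = 411.461 → 411.46 g/mol.

411.46 g/mol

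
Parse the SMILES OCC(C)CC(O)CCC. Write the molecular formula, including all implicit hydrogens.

Walk through each heavy atom and fill implicit hydrogens from standard valence (C 4, N 3, O 2, S 2, halogen 1):
  atom 1: O, bond orders sum to 1 (valence 2) → 1 H
  atom 2: C, bond orders sum to 2 (valence 4) → 2 H
  atom 3: C, bond orders sum to 3 (valence 4) → 1 H
  atom 4: C, bond orders sum to 1 (valence 4) → 3 H
  atom 5: C, bond orders sum to 2 (valence 4) → 2 H
  atom 6: C, bond orders sum to 3 (valence 4) → 1 H
  atom 7: O, bond orders sum to 1 (valence 2) → 1 H
  atom 8: C, bond orders sum to 2 (valence 4) → 2 H
  atom 9: C, bond orders sum to 2 (valence 4) → 2 H
  atom 10: C, bond orders sum to 1 (valence 4) → 3 H
Totals → C:8, H:18, O:2.
In Hill order: C8H18O2.

C8H18O2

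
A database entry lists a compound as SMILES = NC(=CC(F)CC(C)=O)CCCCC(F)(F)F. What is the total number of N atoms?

1

Scan the SMILES for N atoms (remember two-letter symbols like Cl and Br are single atoms).
Nitrogen count: 1.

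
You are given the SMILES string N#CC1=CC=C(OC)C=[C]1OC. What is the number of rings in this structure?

1

In SMILES, each pair of matching ring-closure digits denotes one ring-closing bond; the number of such bonds equals the number of independent rings.
Ring-closure bonds here: 1.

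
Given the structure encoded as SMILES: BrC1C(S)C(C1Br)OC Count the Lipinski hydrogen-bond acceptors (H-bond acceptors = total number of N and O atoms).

N atoms: 0; O atoms: 1.
Lipinski HBA = 0 + 1 = 1.

1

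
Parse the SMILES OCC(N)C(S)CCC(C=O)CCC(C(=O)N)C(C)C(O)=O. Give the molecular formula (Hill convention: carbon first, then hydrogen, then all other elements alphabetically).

Walk through each heavy atom and fill implicit hydrogens from standard valence (C 4, N 3, O 2, S 2, halogen 1):
  atom 1: O, bond orders sum to 1 (valence 2) → 1 H
  atom 2: C, bond orders sum to 2 (valence 4) → 2 H
  atom 3: C, bond orders sum to 3 (valence 4) → 1 H
  atom 4: N, bond orders sum to 1 (valence 3) → 2 H
  atom 5: C, bond orders sum to 3 (valence 4) → 1 H
  atom 6: S, bond orders sum to 1 (valence 2) → 1 H
  atom 7: C, bond orders sum to 2 (valence 4) → 2 H
  atom 8: C, bond orders sum to 2 (valence 4) → 2 H
  atom 9: C, bond orders sum to 3 (valence 4) → 1 H
  atom 10: C, bond orders sum to 3 (valence 4) → 1 H
  atom 11: O, bond orders sum to 2 (valence 2) → 0 H
  atom 12: C, bond orders sum to 2 (valence 4) → 2 H
  atom 13: C, bond orders sum to 2 (valence 4) → 2 H
  atom 14: C, bond orders sum to 3 (valence 4) → 1 H
  atom 15: C, bond orders sum to 4 (valence 4) → 0 H
  atom 16: O, bond orders sum to 2 (valence 2) → 0 H
  atom 17: N, bond orders sum to 1 (valence 3) → 2 H
  atom 18: C, bond orders sum to 3 (valence 4) → 1 H
  atom 19: C, bond orders sum to 1 (valence 4) → 3 H
  atom 20: C, bond orders sum to 4 (valence 4) → 0 H
  atom 21: O, bond orders sum to 1 (valence 2) → 1 H
  atom 22: O, bond orders sum to 2 (valence 2) → 0 H
Totals → C:14, H:26, N:2, O:5, S:1.
In Hill order: C14H26N2O5S.

C14H26N2O5S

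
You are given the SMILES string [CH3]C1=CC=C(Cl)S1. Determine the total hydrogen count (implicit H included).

Walk through each heavy atom and fill implicit hydrogens from standard valence (C 4, N 3, O 2, S 2, halogen 1):
  atom 1: C with explicit H count 3
  atom 2: C, bond orders sum to 4 (valence 4) → 0 H
  atom 3: C, bond orders sum to 3 (valence 4) → 1 H
  atom 4: C, bond orders sum to 3 (valence 4) → 1 H
  atom 5: C, bond orders sum to 4 (valence 4) → 0 H
  atom 6: Cl (halogen, monovalent) → 0 H
  atom 7: S, bond orders sum to 2 (valence 2) → 0 H
Total hydrogens: 5.

5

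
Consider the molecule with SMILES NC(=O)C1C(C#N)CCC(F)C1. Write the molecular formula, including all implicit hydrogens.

Walk through each heavy atom and fill implicit hydrogens from standard valence (C 4, N 3, O 2, S 2, halogen 1):
  atom 1: N, bond orders sum to 1 (valence 3) → 2 H
  atom 2: C, bond orders sum to 4 (valence 4) → 0 H
  atom 3: O, bond orders sum to 2 (valence 2) → 0 H
  atom 4: C, bond orders sum to 3 (valence 4) → 1 H
  atom 5: C, bond orders sum to 3 (valence 4) → 1 H
  atom 6: C, bond orders sum to 4 (valence 4) → 0 H
  atom 7: N, bond orders sum to 3 (valence 3) → 0 H
  atom 8: C, bond orders sum to 2 (valence 4) → 2 H
  atom 9: C, bond orders sum to 2 (valence 4) → 2 H
  atom 10: C, bond orders sum to 3 (valence 4) → 1 H
  atom 11: F (halogen, monovalent) → 0 H
  atom 12: C, bond orders sum to 2 (valence 4) → 2 H
Totals → C:8, H:11, F:1, N:2, O:1.
In Hill order: C8H11FN2O.

C8H11FN2O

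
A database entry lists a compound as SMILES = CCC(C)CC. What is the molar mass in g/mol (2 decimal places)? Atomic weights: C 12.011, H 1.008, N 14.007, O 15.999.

First, the molecular formula is C6H14 (counting implicit H from valence).
  C: 6 × 12.011 = 72.066
  H: 14 × 1.008 = 14.112
Sum: 6×12.011 + 14×1.008 = 86.178 → 86.18 g/mol.

86.18 g/mol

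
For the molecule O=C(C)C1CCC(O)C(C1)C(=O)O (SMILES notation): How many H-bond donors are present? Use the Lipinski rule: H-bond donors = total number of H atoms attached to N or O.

2

Donors: find every N or O and count the H atoms it carries.
  atom 1 (O): bond orders sum to 2 → 0 H
  atom 8 (O): bond orders sum to 1 → 1 H
  atom 12 (O): bond orders sum to 2 → 0 H
  atom 13 (O): bond orders sum to 1 → 1 H
Lipinski HBD = 2.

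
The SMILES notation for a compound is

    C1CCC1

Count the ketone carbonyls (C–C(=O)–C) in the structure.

0

Scan the SMILES for the ketone motif — none present.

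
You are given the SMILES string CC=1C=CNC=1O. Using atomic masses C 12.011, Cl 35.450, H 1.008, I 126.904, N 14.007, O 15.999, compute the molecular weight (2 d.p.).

97.12 g/mol

First, the molecular formula is C5H7NO (counting implicit H from valence).
  C: 5 × 12.011 = 60.055
  H: 7 × 1.008 = 7.056
  N: 1 × 14.007 = 14.007
  O: 1 × 15.999 = 15.999
Sum: 5×12.011 + 7×1.008 + 1×14.007 + 1×15.999 = 97.117 → 97.12 g/mol.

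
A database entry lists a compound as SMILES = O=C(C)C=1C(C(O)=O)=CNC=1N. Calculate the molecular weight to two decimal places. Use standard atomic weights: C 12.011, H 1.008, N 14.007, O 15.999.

168.15 g/mol

First, the molecular formula is C7H8N2O3 (counting implicit H from valence).
  C: 7 × 12.011 = 84.077
  H: 8 × 1.008 = 8.064
  N: 2 × 14.007 = 28.014
  O: 3 × 15.999 = 47.997
Sum: 7×12.011 + 8×1.008 + 2×14.007 + 3×15.999 = 168.152 → 168.15 g/mol.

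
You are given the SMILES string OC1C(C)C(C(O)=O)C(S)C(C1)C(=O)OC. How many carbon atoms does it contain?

Count every carbon token in the SMILES (each C, including those in ring-closure positions and inside branches).
Carbon count: 10.

10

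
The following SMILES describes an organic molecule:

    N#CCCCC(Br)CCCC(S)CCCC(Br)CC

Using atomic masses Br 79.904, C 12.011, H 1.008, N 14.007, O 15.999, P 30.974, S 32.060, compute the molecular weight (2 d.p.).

First, the molecular formula is C15H27Br2NS (counting implicit H from valence).
  Br: 2 × 79.904 = 159.808
  C: 15 × 12.011 = 180.165
  H: 27 × 1.008 = 27.216
  N: 1 × 14.007 = 14.007
  S: 1 × 32.060 = 32.060
Sum: 2×79.904 + 15×12.011 + 27×1.008 + 1×14.007 + 1×32.060 = 413.256 → 413.26 g/mol.

413.26 g/mol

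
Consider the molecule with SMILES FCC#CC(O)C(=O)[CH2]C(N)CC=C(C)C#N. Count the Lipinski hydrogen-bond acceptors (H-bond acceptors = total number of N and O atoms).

4

N atoms: 2; O atoms: 2.
Lipinski HBA = 2 + 2 = 4.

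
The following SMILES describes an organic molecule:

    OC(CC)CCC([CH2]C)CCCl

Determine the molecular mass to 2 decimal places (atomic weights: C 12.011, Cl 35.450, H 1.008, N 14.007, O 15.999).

192.73 g/mol

First, the molecular formula is C10H21ClO (counting implicit H from valence).
  C: 10 × 12.011 = 120.110
  Cl: 1 × 35.450 = 35.450
  H: 21 × 1.008 = 21.168
  O: 1 × 15.999 = 15.999
Sum: 10×12.011 + 1×35.450 + 21×1.008 + 1×15.999 = 192.727 → 192.73 g/mol.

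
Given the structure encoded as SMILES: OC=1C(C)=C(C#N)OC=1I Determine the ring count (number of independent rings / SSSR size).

1

In SMILES, each pair of matching ring-closure digits denotes one ring-closing bond; the number of such bonds equals the number of independent rings.
Ring-closure bonds here: 1.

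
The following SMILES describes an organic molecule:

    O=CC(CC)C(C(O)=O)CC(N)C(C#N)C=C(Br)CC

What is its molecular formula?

Walk through each heavy atom and fill implicit hydrogens from standard valence (C 4, N 3, O 2, S 2, halogen 1):
  atom 1: O, bond orders sum to 2 (valence 2) → 0 H
  atom 2: C, bond orders sum to 3 (valence 4) → 1 H
  atom 3: C, bond orders sum to 3 (valence 4) → 1 H
  atom 4: C, bond orders sum to 2 (valence 4) → 2 H
  atom 5: C, bond orders sum to 1 (valence 4) → 3 H
  atom 6: C, bond orders sum to 3 (valence 4) → 1 H
  atom 7: C, bond orders sum to 4 (valence 4) → 0 H
  atom 8: O, bond orders sum to 1 (valence 2) → 1 H
  atom 9: O, bond orders sum to 2 (valence 2) → 0 H
  atom 10: C, bond orders sum to 2 (valence 4) → 2 H
  atom 11: C, bond orders sum to 3 (valence 4) → 1 H
  atom 12: N, bond orders sum to 1 (valence 3) → 2 H
  atom 13: C, bond orders sum to 3 (valence 4) → 1 H
  atom 14: C, bond orders sum to 4 (valence 4) → 0 H
  atom 15: N, bond orders sum to 3 (valence 3) → 0 H
  atom 16: C, bond orders sum to 3 (valence 4) → 1 H
  atom 17: C, bond orders sum to 4 (valence 4) → 0 H
  atom 18: Br (halogen, monovalent) → 0 H
  atom 19: C, bond orders sum to 2 (valence 4) → 2 H
  atom 20: C, bond orders sum to 1 (valence 4) → 3 H
Totals → C:14, H:21, Br:1, N:2, O:3.

C14H21BrN2O3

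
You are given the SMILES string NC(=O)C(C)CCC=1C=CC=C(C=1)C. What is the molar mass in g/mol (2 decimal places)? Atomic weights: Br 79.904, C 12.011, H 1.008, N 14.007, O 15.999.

First, the molecular formula is C12H17NO (counting implicit H from valence).
  C: 12 × 12.011 = 144.132
  H: 17 × 1.008 = 17.136
  N: 1 × 14.007 = 14.007
  O: 1 × 15.999 = 15.999
Sum: 12×12.011 + 17×1.008 + 1×14.007 + 1×15.999 = 191.274 → 191.27 g/mol.

191.27 g/mol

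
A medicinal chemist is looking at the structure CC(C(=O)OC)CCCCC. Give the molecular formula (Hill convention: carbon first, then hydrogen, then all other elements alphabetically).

Walk through each heavy atom and fill implicit hydrogens from standard valence (C 4, N 3, O 2, S 2, halogen 1):
  atom 1: C, bond orders sum to 1 (valence 4) → 3 H
  atom 2: C, bond orders sum to 3 (valence 4) → 1 H
  atom 3: C, bond orders sum to 4 (valence 4) → 0 H
  atom 4: O, bond orders sum to 2 (valence 2) → 0 H
  atom 5: O, bond orders sum to 2 (valence 2) → 0 H
  atom 6: C, bond orders sum to 1 (valence 4) → 3 H
  atom 7: C, bond orders sum to 2 (valence 4) → 2 H
  atom 8: C, bond orders sum to 2 (valence 4) → 2 H
  atom 9: C, bond orders sum to 2 (valence 4) → 2 H
  atom 10: C, bond orders sum to 2 (valence 4) → 2 H
  atom 11: C, bond orders sum to 1 (valence 4) → 3 H
Totals → C:9, H:18, O:2.

C9H18O2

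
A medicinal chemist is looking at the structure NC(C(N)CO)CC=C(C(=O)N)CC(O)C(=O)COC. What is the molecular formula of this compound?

C12H23N3O5

Walk through each heavy atom and fill implicit hydrogens from standard valence (C 4, N 3, O 2, S 2, halogen 1):
  atom 1: N, bond orders sum to 1 (valence 3) → 2 H
  atom 2: C, bond orders sum to 3 (valence 4) → 1 H
  atom 3: C, bond orders sum to 3 (valence 4) → 1 H
  atom 4: N, bond orders sum to 1 (valence 3) → 2 H
  atom 5: C, bond orders sum to 2 (valence 4) → 2 H
  atom 6: O, bond orders sum to 1 (valence 2) → 1 H
  atom 7: C, bond orders sum to 2 (valence 4) → 2 H
  atom 8: C, bond orders sum to 3 (valence 4) → 1 H
  atom 9: C, bond orders sum to 4 (valence 4) → 0 H
  atom 10: C, bond orders sum to 4 (valence 4) → 0 H
  atom 11: O, bond orders sum to 2 (valence 2) → 0 H
  atom 12: N, bond orders sum to 1 (valence 3) → 2 H
  atom 13: C, bond orders sum to 2 (valence 4) → 2 H
  atom 14: C, bond orders sum to 3 (valence 4) → 1 H
  atom 15: O, bond orders sum to 1 (valence 2) → 1 H
  atom 16: C, bond orders sum to 4 (valence 4) → 0 H
  atom 17: O, bond orders sum to 2 (valence 2) → 0 H
  atom 18: C, bond orders sum to 2 (valence 4) → 2 H
  atom 19: O, bond orders sum to 2 (valence 2) → 0 H
  atom 20: C, bond orders sum to 1 (valence 4) → 3 H
Totals → C:12, H:23, N:3, O:5.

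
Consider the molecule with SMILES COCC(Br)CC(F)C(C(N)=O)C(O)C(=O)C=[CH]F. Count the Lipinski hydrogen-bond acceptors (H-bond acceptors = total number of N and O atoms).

5

N atoms: 1; O atoms: 4.
Lipinski HBA = 1 + 4 = 5.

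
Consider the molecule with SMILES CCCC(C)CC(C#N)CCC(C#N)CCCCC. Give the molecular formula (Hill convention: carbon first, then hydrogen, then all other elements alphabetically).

C17H30N2

Walk through each heavy atom and fill implicit hydrogens from standard valence (C 4, N 3, O 2, S 2, halogen 1):
  atom 1: C, bond orders sum to 1 (valence 4) → 3 H
  atom 2: C, bond orders sum to 2 (valence 4) → 2 H
  atom 3: C, bond orders sum to 2 (valence 4) → 2 H
  atom 4: C, bond orders sum to 3 (valence 4) → 1 H
  atom 5: C, bond orders sum to 1 (valence 4) → 3 H
  atom 6: C, bond orders sum to 2 (valence 4) → 2 H
  atom 7: C, bond orders sum to 3 (valence 4) → 1 H
  atom 8: C, bond orders sum to 4 (valence 4) → 0 H
  atom 9: N, bond orders sum to 3 (valence 3) → 0 H
  atom 10: C, bond orders sum to 2 (valence 4) → 2 H
  atom 11: C, bond orders sum to 2 (valence 4) → 2 H
  atom 12: C, bond orders sum to 3 (valence 4) → 1 H
  atom 13: C, bond orders sum to 4 (valence 4) → 0 H
  atom 14: N, bond orders sum to 3 (valence 3) → 0 H
  atom 15: C, bond orders sum to 2 (valence 4) → 2 H
  atom 16: C, bond orders sum to 2 (valence 4) → 2 H
  atom 17: C, bond orders sum to 2 (valence 4) → 2 H
  atom 18: C, bond orders sum to 2 (valence 4) → 2 H
  atom 19: C, bond orders sum to 1 (valence 4) → 3 H
Totals → C:17, H:30, N:2.
In Hill order: C17H30N2.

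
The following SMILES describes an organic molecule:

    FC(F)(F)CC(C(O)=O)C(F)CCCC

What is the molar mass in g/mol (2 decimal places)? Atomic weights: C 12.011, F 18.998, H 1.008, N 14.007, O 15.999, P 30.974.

230.20 g/mol

First, the molecular formula is C9H14F4O2 (counting implicit H from valence).
  C: 9 × 12.011 = 108.099
  F: 4 × 18.998 = 75.992
  H: 14 × 1.008 = 14.112
  O: 2 × 15.999 = 31.998
Sum: 9×12.011 + 4×18.998 + 14×1.008 + 2×15.999 = 230.201 → 230.20 g/mol.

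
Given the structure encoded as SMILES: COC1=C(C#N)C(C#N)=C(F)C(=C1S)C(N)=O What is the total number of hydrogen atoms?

Walk through each heavy atom and fill implicit hydrogens from standard valence (C 4, N 3, O 2, S 2, halogen 1):
  atom 1: C, bond orders sum to 1 (valence 4) → 3 H
  atom 2: O, bond orders sum to 2 (valence 2) → 0 H
  atom 3: C, bond orders sum to 4 (valence 4) → 0 H
  atom 4: C, bond orders sum to 4 (valence 4) → 0 H
  atom 5: C, bond orders sum to 4 (valence 4) → 0 H
  atom 6: N, bond orders sum to 3 (valence 3) → 0 H
  atom 7: C, bond orders sum to 4 (valence 4) → 0 H
  atom 8: C, bond orders sum to 4 (valence 4) → 0 H
  atom 9: N, bond orders sum to 3 (valence 3) → 0 H
  atom 10: C, bond orders sum to 4 (valence 4) → 0 H
  atom 11: F (halogen, monovalent) → 0 H
  atom 12: C, bond orders sum to 4 (valence 4) → 0 H
  atom 13: C, bond orders sum to 4 (valence 4) → 0 H
  atom 14: S, bond orders sum to 1 (valence 2) → 1 H
  atom 15: C, bond orders sum to 4 (valence 4) → 0 H
  atom 16: N, bond orders sum to 1 (valence 3) → 2 H
  atom 17: O, bond orders sum to 2 (valence 2) → 0 H
Total hydrogens: 6.

6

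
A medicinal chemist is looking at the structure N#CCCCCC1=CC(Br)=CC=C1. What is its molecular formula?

C11H12BrN

Walk through each heavy atom and fill implicit hydrogens from standard valence (C 4, N 3, O 2, S 2, halogen 1):
  atom 1: N, bond orders sum to 3 (valence 3) → 0 H
  atom 2: C, bond orders sum to 4 (valence 4) → 0 H
  atom 3: C, bond orders sum to 2 (valence 4) → 2 H
  atom 4: C, bond orders sum to 2 (valence 4) → 2 H
  atom 5: C, bond orders sum to 2 (valence 4) → 2 H
  atom 6: C, bond orders sum to 2 (valence 4) → 2 H
  atom 7: C, bond orders sum to 4 (valence 4) → 0 H
  atom 8: C, bond orders sum to 3 (valence 4) → 1 H
  atom 9: C, bond orders sum to 4 (valence 4) → 0 H
  atom 10: Br (halogen, monovalent) → 0 H
  atom 11: C, bond orders sum to 3 (valence 4) → 1 H
  atom 12: C, bond orders sum to 3 (valence 4) → 1 H
  atom 13: C, bond orders sum to 3 (valence 4) → 1 H
Totals → C:11, H:12, Br:1, N:1.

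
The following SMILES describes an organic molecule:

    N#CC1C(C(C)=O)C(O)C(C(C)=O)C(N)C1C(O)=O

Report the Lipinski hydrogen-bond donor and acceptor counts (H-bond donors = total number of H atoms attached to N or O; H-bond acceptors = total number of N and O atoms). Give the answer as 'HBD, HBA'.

4, 7

Donors: find every N or O and count the H atoms it carries.
  atom 1 (N): bond orders sum to 3 → 0 H
  atom 7 (O): bond orders sum to 2 → 0 H
  atom 9 (O): bond orders sum to 1 → 1 H
  atom 13 (O): bond orders sum to 2 → 0 H
  atom 15 (N): bond orders sum to 1 → 2 H
  atom 18 (O): bond orders sum to 1 → 1 H
  atom 19 (O): bond orders sum to 2 → 0 H
Lipinski HBD = 4.
Acceptors: N atoms = 2, O atoms = 5 → HBA = 7.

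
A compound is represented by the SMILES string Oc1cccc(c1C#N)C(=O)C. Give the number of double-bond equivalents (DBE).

7

Molecular formula: C9H7NO2.
DoU = (2C + 2 + N − H − X) / 2, where X is the halogen count and O/S are ignored.
    = (2·9 + 2 + 1 − 7 − 0) / 2 = 14 / 2 = 7.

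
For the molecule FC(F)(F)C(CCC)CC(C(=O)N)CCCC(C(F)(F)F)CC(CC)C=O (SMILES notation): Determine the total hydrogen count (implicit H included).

Walk through each heavy atom and fill implicit hydrogens from standard valence (C 4, N 3, O 2, S 2, halogen 1):
  atom 1: F (halogen, monovalent) → 0 H
  atom 2: C, bond orders sum to 4 (valence 4) → 0 H
  atom 3: F (halogen, monovalent) → 0 H
  atom 4: F (halogen, monovalent) → 0 H
  atom 5: C, bond orders sum to 3 (valence 4) → 1 H
  atom 6: C, bond orders sum to 2 (valence 4) → 2 H
  atom 7: C, bond orders sum to 2 (valence 4) → 2 H
  atom 8: C, bond orders sum to 1 (valence 4) → 3 H
  atom 9: C, bond orders sum to 2 (valence 4) → 2 H
  atom 10: C, bond orders sum to 3 (valence 4) → 1 H
  atom 11: C, bond orders sum to 4 (valence 4) → 0 H
  atom 12: O, bond orders sum to 2 (valence 2) → 0 H
  atom 13: N, bond orders sum to 1 (valence 3) → 2 H
  atom 14: C, bond orders sum to 2 (valence 4) → 2 H
  atom 15: C, bond orders sum to 2 (valence 4) → 2 H
  atom 16: C, bond orders sum to 2 (valence 4) → 2 H
  atom 17: C, bond orders sum to 3 (valence 4) → 1 H
  atom 18: C, bond orders sum to 4 (valence 4) → 0 H
  atom 19: F (halogen, monovalent) → 0 H
  atom 20: F (halogen, monovalent) → 0 H
  atom 21: F (halogen, monovalent) → 0 H
  atom 22: C, bond orders sum to 2 (valence 4) → 2 H
  atom 23: C, bond orders sum to 3 (valence 4) → 1 H
  atom 24: C, bond orders sum to 2 (valence 4) → 2 H
  atom 25: C, bond orders sum to 1 (valence 4) → 3 H
  atom 26: C, bond orders sum to 3 (valence 4) → 1 H
  atom 27: O, bond orders sum to 2 (valence 2) → 0 H
Total hydrogens: 29.

29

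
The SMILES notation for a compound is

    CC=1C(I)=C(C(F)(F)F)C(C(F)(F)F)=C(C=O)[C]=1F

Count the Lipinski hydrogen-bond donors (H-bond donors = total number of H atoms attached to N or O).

Donors: find every N or O and count the H atoms it carries.
  atom 17 (O): bond orders sum to 2 → 0 H
Lipinski HBD = 0.

0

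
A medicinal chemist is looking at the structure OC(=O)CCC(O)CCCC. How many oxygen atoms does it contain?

Scan the SMILES for O atoms (remember two-letter symbols like Cl and Br are single atoms).
Oxygen count: 3.

3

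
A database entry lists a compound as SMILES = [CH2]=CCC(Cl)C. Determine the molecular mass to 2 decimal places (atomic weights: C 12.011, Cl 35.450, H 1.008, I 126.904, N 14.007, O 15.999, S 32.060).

First, the molecular formula is C5H9Cl (counting implicit H from valence).
  C: 5 × 12.011 = 60.055
  Cl: 1 × 35.450 = 35.450
  H: 9 × 1.008 = 9.072
Sum: 5×12.011 + 1×35.450 + 9×1.008 = 104.577 → 104.58 g/mol.

104.58 g/mol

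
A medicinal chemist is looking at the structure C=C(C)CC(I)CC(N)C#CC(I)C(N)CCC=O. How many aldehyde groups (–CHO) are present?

The aldehyde motif appears at heavy-atom position 18 in the SMILES.
Other groups present: 1 alkene, 1 alkyne, 2 primary amine.
Aldehyde count: 1.

1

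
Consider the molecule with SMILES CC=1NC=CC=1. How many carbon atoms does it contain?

5

Count every carbon token in the SMILES (each C, including those in ring-closure positions and inside branches).
Carbon count: 5.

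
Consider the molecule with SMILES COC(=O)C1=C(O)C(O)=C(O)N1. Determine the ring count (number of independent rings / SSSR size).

In SMILES, each pair of matching ring-closure digits denotes one ring-closing bond; the number of such bonds equals the number of independent rings.
Ring-closure bonds here: 1.

1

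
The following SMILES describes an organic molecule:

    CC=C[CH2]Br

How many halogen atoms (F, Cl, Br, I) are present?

Halogen atoms appear at heavy-atom position 5 (1×Br).
Other groups present: 1 alkene.
Halogen count: 1.

1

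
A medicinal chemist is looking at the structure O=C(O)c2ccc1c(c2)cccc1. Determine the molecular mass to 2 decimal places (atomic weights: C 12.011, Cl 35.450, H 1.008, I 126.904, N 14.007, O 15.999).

First, the molecular formula is C11H8O2 (counting implicit H from valence).
  C: 11 × 12.011 = 132.121
  H: 8 × 1.008 = 8.064
  O: 2 × 15.999 = 31.998
Sum: 11×12.011 + 8×1.008 + 2×15.999 = 172.183 → 172.18 g/mol.

172.18 g/mol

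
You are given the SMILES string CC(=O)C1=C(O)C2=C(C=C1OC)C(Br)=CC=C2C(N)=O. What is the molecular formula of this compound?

C14H12BrNO4

Walk through each heavy atom and fill implicit hydrogens from standard valence (C 4, N 3, O 2, S 2, halogen 1):
  atom 1: C, bond orders sum to 1 (valence 4) → 3 H
  atom 2: C, bond orders sum to 4 (valence 4) → 0 H
  atom 3: O, bond orders sum to 2 (valence 2) → 0 H
  atom 4: C, bond orders sum to 4 (valence 4) → 0 H
  atom 5: C, bond orders sum to 4 (valence 4) → 0 H
  atom 6: O, bond orders sum to 1 (valence 2) → 1 H
  atom 7: C, bond orders sum to 4 (valence 4) → 0 H
  atom 8: C, bond orders sum to 4 (valence 4) → 0 H
  atom 9: C, bond orders sum to 3 (valence 4) → 1 H
  atom 10: C, bond orders sum to 4 (valence 4) → 0 H
  atom 11: O, bond orders sum to 2 (valence 2) → 0 H
  atom 12: C, bond orders sum to 1 (valence 4) → 3 H
  atom 13: C, bond orders sum to 4 (valence 4) → 0 H
  atom 14: Br (halogen, monovalent) → 0 H
  atom 15: C, bond orders sum to 3 (valence 4) → 1 H
  atom 16: C, bond orders sum to 3 (valence 4) → 1 H
  atom 17: C, bond orders sum to 4 (valence 4) → 0 H
  atom 18: C, bond orders sum to 4 (valence 4) → 0 H
  atom 19: N, bond orders sum to 1 (valence 3) → 2 H
  atom 20: O, bond orders sum to 2 (valence 2) → 0 H
Totals → C:14, H:12, Br:1, N:1, O:4.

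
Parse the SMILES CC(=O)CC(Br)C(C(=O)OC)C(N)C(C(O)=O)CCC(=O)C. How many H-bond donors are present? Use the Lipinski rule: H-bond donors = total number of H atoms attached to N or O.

Donors: find every N or O and count the H atoms it carries.
  atom 3 (O): bond orders sum to 2 → 0 H
  atom 9 (O): bond orders sum to 2 → 0 H
  atom 10 (O): bond orders sum to 2 → 0 H
  atom 13 (N): bond orders sum to 1 → 2 H
  atom 16 (O): bond orders sum to 1 → 1 H
  atom 17 (O): bond orders sum to 2 → 0 H
  atom 21 (O): bond orders sum to 2 → 0 H
Lipinski HBD = 3.

3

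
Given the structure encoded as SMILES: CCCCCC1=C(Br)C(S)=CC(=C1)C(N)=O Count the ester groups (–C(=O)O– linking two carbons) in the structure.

0

Scan the SMILES for the ester motif — none present.
Groups that are present: 1 amide, 1 thiol.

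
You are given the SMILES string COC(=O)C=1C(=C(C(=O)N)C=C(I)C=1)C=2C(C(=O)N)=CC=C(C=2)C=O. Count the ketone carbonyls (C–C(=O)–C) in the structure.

Scan the SMILES for the ketone motif — none present.
Groups that are present: 1 aldehyde, 2 amide, 1 ester.

0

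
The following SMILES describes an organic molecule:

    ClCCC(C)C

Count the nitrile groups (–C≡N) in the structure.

Scan the SMILES for the nitrile motif — none present.

0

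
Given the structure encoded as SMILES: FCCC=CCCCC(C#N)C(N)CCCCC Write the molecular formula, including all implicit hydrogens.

Walk through each heavy atom and fill implicit hydrogens from standard valence (C 4, N 3, O 2, S 2, halogen 1):
  atom 1: F (halogen, monovalent) → 0 H
  atom 2: C, bond orders sum to 2 (valence 4) → 2 H
  atom 3: C, bond orders sum to 2 (valence 4) → 2 H
  atom 4: C, bond orders sum to 3 (valence 4) → 1 H
  atom 5: C, bond orders sum to 3 (valence 4) → 1 H
  atom 6: C, bond orders sum to 2 (valence 4) → 2 H
  atom 7: C, bond orders sum to 2 (valence 4) → 2 H
  atom 8: C, bond orders sum to 2 (valence 4) → 2 H
  atom 9: C, bond orders sum to 3 (valence 4) → 1 H
  atom 10: C, bond orders sum to 4 (valence 4) → 0 H
  atom 11: N, bond orders sum to 3 (valence 3) → 0 H
  atom 12: C, bond orders sum to 3 (valence 4) → 1 H
  atom 13: N, bond orders sum to 1 (valence 3) → 2 H
  atom 14: C, bond orders sum to 2 (valence 4) → 2 H
  atom 15: C, bond orders sum to 2 (valence 4) → 2 H
  atom 16: C, bond orders sum to 2 (valence 4) → 2 H
  atom 17: C, bond orders sum to 2 (valence 4) → 2 H
  atom 18: C, bond orders sum to 1 (valence 4) → 3 H
Totals → C:15, H:27, F:1, N:2.

C15H27FN2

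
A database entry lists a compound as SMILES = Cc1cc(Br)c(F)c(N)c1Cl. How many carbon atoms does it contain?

Count every carbon token in the SMILES (each C, including those in ring-closure positions and inside branches).
Carbon count: 7.

7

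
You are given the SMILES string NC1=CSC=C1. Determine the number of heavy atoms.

Every atom symbol written in the SMILES (organic subset) is one heavy atom; implicit H are not written.
Heavy atoms by element → C:4, N:1, S:1.
Total: 6.

6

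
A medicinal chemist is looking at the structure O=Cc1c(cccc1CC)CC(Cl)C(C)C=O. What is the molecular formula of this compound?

C14H17ClO2

Walk through each heavy atom and fill implicit hydrogens from standard valence (C 4, N 3, O 2, S 2, halogen 1); for lowercase aromatic atoms, an aromatic c carries 1 H when it has two neighbours and 0 H with three, and aromatic n carries 0 H:
  atom 1: O, bond orders sum to 2 (valence 2) → 0 H
  atom 2: C, bond orders sum to 3 (valence 4) → 1 H
  atom 3: aromatic c, 3 neighbours → 0 H
  atom 4: aromatic c, 3 neighbours → 0 H
  atom 5: aromatic c, 2 neighbours → 1 H
  atom 6: aromatic c, 2 neighbours → 1 H
  atom 7: aromatic c, 2 neighbours → 1 H
  atom 8: aromatic c, 3 neighbours → 0 H
  atom 9: C, bond orders sum to 2 (valence 4) → 2 H
  atom 10: C, bond orders sum to 1 (valence 4) → 3 H
  atom 11: C, bond orders sum to 2 (valence 4) → 2 H
  atom 12: C, bond orders sum to 3 (valence 4) → 1 H
  atom 13: Cl (halogen, monovalent) → 0 H
  atom 14: C, bond orders sum to 3 (valence 4) → 1 H
  atom 15: C, bond orders sum to 1 (valence 4) → 3 H
  atom 16: C, bond orders sum to 3 (valence 4) → 1 H
  atom 17: O, bond orders sum to 2 (valence 2) → 0 H
Totals → C:14, H:17, Cl:1, O:2.
In Hill order: C14H17ClO2.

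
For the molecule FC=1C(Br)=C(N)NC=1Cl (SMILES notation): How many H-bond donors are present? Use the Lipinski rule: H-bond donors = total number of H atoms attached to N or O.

3

Donors: find every N or O and count the H atoms it carries.
  atom 6 (N): bond orders sum to 1 → 2 H
  atom 7 (N): bond orders sum to 2 → 1 H
Lipinski HBD = 3.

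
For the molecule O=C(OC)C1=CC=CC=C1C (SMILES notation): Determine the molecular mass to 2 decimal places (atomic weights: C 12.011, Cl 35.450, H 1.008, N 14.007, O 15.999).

150.18 g/mol

First, the molecular formula is C9H10O2 (counting implicit H from valence).
  C: 9 × 12.011 = 108.099
  H: 10 × 1.008 = 10.080
  O: 2 × 15.999 = 31.998
Sum: 9×12.011 + 10×1.008 + 2×15.999 = 150.177 → 150.18 g/mol.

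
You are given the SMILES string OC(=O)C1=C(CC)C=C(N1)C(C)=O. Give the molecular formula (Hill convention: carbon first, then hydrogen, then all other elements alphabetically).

C9H11NO3

Walk through each heavy atom and fill implicit hydrogens from standard valence (C 4, N 3, O 2, S 2, halogen 1):
  atom 1: O, bond orders sum to 1 (valence 2) → 1 H
  atom 2: C, bond orders sum to 4 (valence 4) → 0 H
  atom 3: O, bond orders sum to 2 (valence 2) → 0 H
  atom 4: C, bond orders sum to 4 (valence 4) → 0 H
  atom 5: C, bond orders sum to 4 (valence 4) → 0 H
  atom 6: C, bond orders sum to 2 (valence 4) → 2 H
  atom 7: C, bond orders sum to 1 (valence 4) → 3 H
  atom 8: C, bond orders sum to 3 (valence 4) → 1 H
  atom 9: C, bond orders sum to 4 (valence 4) → 0 H
  atom 10: N, bond orders sum to 2 (valence 3) → 1 H
  atom 11: C, bond orders sum to 4 (valence 4) → 0 H
  atom 12: C, bond orders sum to 1 (valence 4) → 3 H
  atom 13: O, bond orders sum to 2 (valence 2) → 0 H
Totals → C:9, H:11, N:1, O:3.
In Hill order: C9H11NO3.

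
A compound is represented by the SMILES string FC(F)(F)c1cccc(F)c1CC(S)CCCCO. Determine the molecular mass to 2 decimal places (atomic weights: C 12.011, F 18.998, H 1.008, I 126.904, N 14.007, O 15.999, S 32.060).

296.32 g/mol

First, the molecular formula is C13H16F4OS (counting implicit H from valence).
  C: 13 × 12.011 = 156.143
  F: 4 × 18.998 = 75.992
  H: 16 × 1.008 = 16.128
  O: 1 × 15.999 = 15.999
  S: 1 × 32.060 = 32.060
Sum: 13×12.011 + 4×18.998 + 16×1.008 + 1×15.999 + 1×32.060 = 296.322 → 296.32 g/mol.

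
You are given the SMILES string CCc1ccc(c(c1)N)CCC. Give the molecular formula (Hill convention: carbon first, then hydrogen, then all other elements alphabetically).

C11H17N

Walk through each heavy atom and fill implicit hydrogens from standard valence (C 4, N 3, O 2, S 2, halogen 1); for lowercase aromatic atoms, an aromatic c carries 1 H when it has two neighbours and 0 H with three, and aromatic n carries 0 H:
  atom 1: C, bond orders sum to 1 (valence 4) → 3 H
  atom 2: C, bond orders sum to 2 (valence 4) → 2 H
  atom 3: aromatic c, 3 neighbours → 0 H
  atom 4: aromatic c, 2 neighbours → 1 H
  atom 5: aromatic c, 2 neighbours → 1 H
  atom 6: aromatic c, 3 neighbours → 0 H
  atom 7: aromatic c, 3 neighbours → 0 H
  atom 8: aromatic c, 2 neighbours → 1 H
  atom 9: N, bond orders sum to 1 (valence 3) → 2 H
  atom 10: C, bond orders sum to 2 (valence 4) → 2 H
  atom 11: C, bond orders sum to 2 (valence 4) → 2 H
  atom 12: C, bond orders sum to 1 (valence 4) → 3 H
Totals → C:11, H:17, N:1.
In Hill order: C11H17N.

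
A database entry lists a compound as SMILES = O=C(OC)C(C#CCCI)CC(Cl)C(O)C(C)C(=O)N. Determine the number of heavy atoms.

20

Every atom symbol written in the SMILES (organic subset) is one heavy atom; implicit H are not written.
Heavy atoms by element → C:13, Cl:1, I:1, N:1, O:4.
Total: 20.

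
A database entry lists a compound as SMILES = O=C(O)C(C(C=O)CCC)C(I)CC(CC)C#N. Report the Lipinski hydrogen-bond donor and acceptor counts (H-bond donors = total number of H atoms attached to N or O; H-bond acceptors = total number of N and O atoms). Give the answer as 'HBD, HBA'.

1, 4

Donors: find every N or O and count the H atoms it carries.
  atom 1 (O): bond orders sum to 2 → 0 H
  atom 3 (O): bond orders sum to 1 → 1 H
  atom 7 (O): bond orders sum to 2 → 0 H
  atom 18 (N): bond orders sum to 3 → 0 H
Lipinski HBD = 1.
Acceptors: N atoms = 1, O atoms = 3 → HBA = 4.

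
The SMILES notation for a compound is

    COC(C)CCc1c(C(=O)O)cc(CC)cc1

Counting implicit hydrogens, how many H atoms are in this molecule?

20

Walk through each heavy atom and fill implicit hydrogens from standard valence (C 4, N 3, O 2, S 2, halogen 1); for lowercase aromatic atoms, an aromatic c carries 1 H when it has two neighbours and 0 H with three, and aromatic n carries 0 H:
  atom 1: C, bond orders sum to 1 (valence 4) → 3 H
  atom 2: O, bond orders sum to 2 (valence 2) → 0 H
  atom 3: C, bond orders sum to 3 (valence 4) → 1 H
  atom 4: C, bond orders sum to 1 (valence 4) → 3 H
  atom 5: C, bond orders sum to 2 (valence 4) → 2 H
  atom 6: C, bond orders sum to 2 (valence 4) → 2 H
  atom 7: aromatic c, 3 neighbours → 0 H
  atom 8: aromatic c, 3 neighbours → 0 H
  atom 9: C, bond orders sum to 4 (valence 4) → 0 H
  atom 10: O, bond orders sum to 2 (valence 2) → 0 H
  atom 11: O, bond orders sum to 1 (valence 2) → 1 H
  atom 12: aromatic c, 2 neighbours → 1 H
  atom 13: aromatic c, 3 neighbours → 0 H
  atom 14: C, bond orders sum to 2 (valence 4) → 2 H
  atom 15: C, bond orders sum to 1 (valence 4) → 3 H
  atom 16: aromatic c, 2 neighbours → 1 H
  atom 17: aromatic c, 2 neighbours → 1 H
Total hydrogens: 20.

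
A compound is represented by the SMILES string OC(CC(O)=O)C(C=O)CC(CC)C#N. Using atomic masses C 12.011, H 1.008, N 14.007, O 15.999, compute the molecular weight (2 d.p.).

First, the molecular formula is C10H15NO4 (counting implicit H from valence).
  C: 10 × 12.011 = 120.110
  H: 15 × 1.008 = 15.120
  N: 1 × 14.007 = 14.007
  O: 4 × 15.999 = 63.996
Sum: 10×12.011 + 15×1.008 + 1×14.007 + 4×15.999 = 213.233 → 213.23 g/mol.

213.23 g/mol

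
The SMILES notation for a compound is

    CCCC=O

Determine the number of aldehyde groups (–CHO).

The aldehyde motif appears at heavy-atom position 4 in the SMILES.
Aldehyde count: 1.

1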